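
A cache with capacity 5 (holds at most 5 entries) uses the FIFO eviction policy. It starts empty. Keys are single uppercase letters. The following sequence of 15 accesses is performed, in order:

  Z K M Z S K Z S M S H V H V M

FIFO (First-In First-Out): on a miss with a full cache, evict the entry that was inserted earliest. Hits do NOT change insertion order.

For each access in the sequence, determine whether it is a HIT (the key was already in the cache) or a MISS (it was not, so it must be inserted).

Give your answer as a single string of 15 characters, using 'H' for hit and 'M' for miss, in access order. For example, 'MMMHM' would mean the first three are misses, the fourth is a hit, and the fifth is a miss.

FIFO simulation (capacity=5):
  1. access Z: MISS. Cache (old->new): [Z]
  2. access K: MISS. Cache (old->new): [Z K]
  3. access M: MISS. Cache (old->new): [Z K M]
  4. access Z: HIT. Cache (old->new): [Z K M]
  5. access S: MISS. Cache (old->new): [Z K M S]
  6. access K: HIT. Cache (old->new): [Z K M S]
  7. access Z: HIT. Cache (old->new): [Z K M S]
  8. access S: HIT. Cache (old->new): [Z K M S]
  9. access M: HIT. Cache (old->new): [Z K M S]
  10. access S: HIT. Cache (old->new): [Z K M S]
  11. access H: MISS. Cache (old->new): [Z K M S H]
  12. access V: MISS, evict Z. Cache (old->new): [K M S H V]
  13. access H: HIT. Cache (old->new): [K M S H V]
  14. access V: HIT. Cache (old->new): [K M S H V]
  15. access M: HIT. Cache (old->new): [K M S H V]
Total: 9 hits, 6 misses, 1 evictions

Answer: MMMHMHHHHHMMHHH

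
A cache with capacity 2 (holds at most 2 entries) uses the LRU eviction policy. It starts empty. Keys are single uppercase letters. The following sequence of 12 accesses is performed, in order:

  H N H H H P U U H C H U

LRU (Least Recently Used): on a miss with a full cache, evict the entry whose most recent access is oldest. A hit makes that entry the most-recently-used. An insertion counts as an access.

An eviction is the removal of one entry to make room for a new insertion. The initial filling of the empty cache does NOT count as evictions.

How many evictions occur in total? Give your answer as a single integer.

LRU simulation (capacity=2):
  1. access H: MISS. Cache (LRU->MRU): [H]
  2. access N: MISS. Cache (LRU->MRU): [H N]
  3. access H: HIT. Cache (LRU->MRU): [N H]
  4. access H: HIT. Cache (LRU->MRU): [N H]
  5. access H: HIT. Cache (LRU->MRU): [N H]
  6. access P: MISS, evict N. Cache (LRU->MRU): [H P]
  7. access U: MISS, evict H. Cache (LRU->MRU): [P U]
  8. access U: HIT. Cache (LRU->MRU): [P U]
  9. access H: MISS, evict P. Cache (LRU->MRU): [U H]
  10. access C: MISS, evict U. Cache (LRU->MRU): [H C]
  11. access H: HIT. Cache (LRU->MRU): [C H]
  12. access U: MISS, evict C. Cache (LRU->MRU): [H U]
Total: 5 hits, 7 misses, 5 evictions

Answer: 5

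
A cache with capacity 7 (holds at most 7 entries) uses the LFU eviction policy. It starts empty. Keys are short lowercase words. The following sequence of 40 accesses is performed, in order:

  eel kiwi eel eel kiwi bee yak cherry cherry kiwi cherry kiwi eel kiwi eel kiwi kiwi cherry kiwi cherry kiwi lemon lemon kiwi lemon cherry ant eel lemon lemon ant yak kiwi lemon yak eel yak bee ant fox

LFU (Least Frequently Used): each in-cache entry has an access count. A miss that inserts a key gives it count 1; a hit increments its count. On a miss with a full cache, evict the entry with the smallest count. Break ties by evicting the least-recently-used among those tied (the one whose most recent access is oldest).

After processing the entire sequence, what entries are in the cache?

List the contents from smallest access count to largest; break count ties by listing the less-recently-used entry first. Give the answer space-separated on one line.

LFU simulation (capacity=7):
  1. access eel: MISS. Cache: [eel(c=1)]
  2. access kiwi: MISS. Cache: [eel(c=1) kiwi(c=1)]
  3. access eel: HIT, count now 2. Cache: [kiwi(c=1) eel(c=2)]
  4. access eel: HIT, count now 3. Cache: [kiwi(c=1) eel(c=3)]
  5. access kiwi: HIT, count now 2. Cache: [kiwi(c=2) eel(c=3)]
  6. access bee: MISS. Cache: [bee(c=1) kiwi(c=2) eel(c=3)]
  7. access yak: MISS. Cache: [bee(c=1) yak(c=1) kiwi(c=2) eel(c=3)]
  8. access cherry: MISS. Cache: [bee(c=1) yak(c=1) cherry(c=1) kiwi(c=2) eel(c=3)]
  9. access cherry: HIT, count now 2. Cache: [bee(c=1) yak(c=1) kiwi(c=2) cherry(c=2) eel(c=3)]
  10. access kiwi: HIT, count now 3. Cache: [bee(c=1) yak(c=1) cherry(c=2) eel(c=3) kiwi(c=3)]
  11. access cherry: HIT, count now 3. Cache: [bee(c=1) yak(c=1) eel(c=3) kiwi(c=3) cherry(c=3)]
  12. access kiwi: HIT, count now 4. Cache: [bee(c=1) yak(c=1) eel(c=3) cherry(c=3) kiwi(c=4)]
  13. access eel: HIT, count now 4. Cache: [bee(c=1) yak(c=1) cherry(c=3) kiwi(c=4) eel(c=4)]
  14. access kiwi: HIT, count now 5. Cache: [bee(c=1) yak(c=1) cherry(c=3) eel(c=4) kiwi(c=5)]
  15. access eel: HIT, count now 5. Cache: [bee(c=1) yak(c=1) cherry(c=3) kiwi(c=5) eel(c=5)]
  16. access kiwi: HIT, count now 6. Cache: [bee(c=1) yak(c=1) cherry(c=3) eel(c=5) kiwi(c=6)]
  17. access kiwi: HIT, count now 7. Cache: [bee(c=1) yak(c=1) cherry(c=3) eel(c=5) kiwi(c=7)]
  18. access cherry: HIT, count now 4. Cache: [bee(c=1) yak(c=1) cherry(c=4) eel(c=5) kiwi(c=7)]
  19. access kiwi: HIT, count now 8. Cache: [bee(c=1) yak(c=1) cherry(c=4) eel(c=5) kiwi(c=8)]
  20. access cherry: HIT, count now 5. Cache: [bee(c=1) yak(c=1) eel(c=5) cherry(c=5) kiwi(c=8)]
  21. access kiwi: HIT, count now 9. Cache: [bee(c=1) yak(c=1) eel(c=5) cherry(c=5) kiwi(c=9)]
  22. access lemon: MISS. Cache: [bee(c=1) yak(c=1) lemon(c=1) eel(c=5) cherry(c=5) kiwi(c=9)]
  23. access lemon: HIT, count now 2. Cache: [bee(c=1) yak(c=1) lemon(c=2) eel(c=5) cherry(c=5) kiwi(c=9)]
  24. access kiwi: HIT, count now 10. Cache: [bee(c=1) yak(c=1) lemon(c=2) eel(c=5) cherry(c=5) kiwi(c=10)]
  25. access lemon: HIT, count now 3. Cache: [bee(c=1) yak(c=1) lemon(c=3) eel(c=5) cherry(c=5) kiwi(c=10)]
  26. access cherry: HIT, count now 6. Cache: [bee(c=1) yak(c=1) lemon(c=3) eel(c=5) cherry(c=6) kiwi(c=10)]
  27. access ant: MISS. Cache: [bee(c=1) yak(c=1) ant(c=1) lemon(c=3) eel(c=5) cherry(c=6) kiwi(c=10)]
  28. access eel: HIT, count now 6. Cache: [bee(c=1) yak(c=1) ant(c=1) lemon(c=3) cherry(c=6) eel(c=6) kiwi(c=10)]
  29. access lemon: HIT, count now 4. Cache: [bee(c=1) yak(c=1) ant(c=1) lemon(c=4) cherry(c=6) eel(c=6) kiwi(c=10)]
  30. access lemon: HIT, count now 5. Cache: [bee(c=1) yak(c=1) ant(c=1) lemon(c=5) cherry(c=6) eel(c=6) kiwi(c=10)]
  31. access ant: HIT, count now 2. Cache: [bee(c=1) yak(c=1) ant(c=2) lemon(c=5) cherry(c=6) eel(c=6) kiwi(c=10)]
  32. access yak: HIT, count now 2. Cache: [bee(c=1) ant(c=2) yak(c=2) lemon(c=5) cherry(c=6) eel(c=6) kiwi(c=10)]
  33. access kiwi: HIT, count now 11. Cache: [bee(c=1) ant(c=2) yak(c=2) lemon(c=5) cherry(c=6) eel(c=6) kiwi(c=11)]
  34. access lemon: HIT, count now 6. Cache: [bee(c=1) ant(c=2) yak(c=2) cherry(c=6) eel(c=6) lemon(c=6) kiwi(c=11)]
  35. access yak: HIT, count now 3. Cache: [bee(c=1) ant(c=2) yak(c=3) cherry(c=6) eel(c=6) lemon(c=6) kiwi(c=11)]
  36. access eel: HIT, count now 7. Cache: [bee(c=1) ant(c=2) yak(c=3) cherry(c=6) lemon(c=6) eel(c=7) kiwi(c=11)]
  37. access yak: HIT, count now 4. Cache: [bee(c=1) ant(c=2) yak(c=4) cherry(c=6) lemon(c=6) eel(c=7) kiwi(c=11)]
  38. access bee: HIT, count now 2. Cache: [ant(c=2) bee(c=2) yak(c=4) cherry(c=6) lemon(c=6) eel(c=7) kiwi(c=11)]
  39. access ant: HIT, count now 3. Cache: [bee(c=2) ant(c=3) yak(c=4) cherry(c=6) lemon(c=6) eel(c=7) kiwi(c=11)]
  40. access fox: MISS, evict bee(c=2). Cache: [fox(c=1) ant(c=3) yak(c=4) cherry(c=6) lemon(c=6) eel(c=7) kiwi(c=11)]
Total: 32 hits, 8 misses, 1 evictions

Answer: fox ant yak cherry lemon eel kiwi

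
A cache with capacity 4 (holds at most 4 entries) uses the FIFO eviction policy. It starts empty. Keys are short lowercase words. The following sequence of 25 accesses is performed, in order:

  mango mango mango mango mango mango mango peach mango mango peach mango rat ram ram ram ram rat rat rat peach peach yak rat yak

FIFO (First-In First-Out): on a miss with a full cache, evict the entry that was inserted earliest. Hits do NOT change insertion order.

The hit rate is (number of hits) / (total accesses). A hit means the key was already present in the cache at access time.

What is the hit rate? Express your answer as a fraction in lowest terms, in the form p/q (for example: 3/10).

FIFO simulation (capacity=4):
  1. access mango: MISS. Cache (old->new): [mango]
  2. access mango: HIT. Cache (old->new): [mango]
  3. access mango: HIT. Cache (old->new): [mango]
  4. access mango: HIT. Cache (old->new): [mango]
  5. access mango: HIT. Cache (old->new): [mango]
  6. access mango: HIT. Cache (old->new): [mango]
  7. access mango: HIT. Cache (old->new): [mango]
  8. access peach: MISS. Cache (old->new): [mango peach]
  9. access mango: HIT. Cache (old->new): [mango peach]
  10. access mango: HIT. Cache (old->new): [mango peach]
  11. access peach: HIT. Cache (old->new): [mango peach]
  12. access mango: HIT. Cache (old->new): [mango peach]
  13. access rat: MISS. Cache (old->new): [mango peach rat]
  14. access ram: MISS. Cache (old->new): [mango peach rat ram]
  15. access ram: HIT. Cache (old->new): [mango peach rat ram]
  16. access ram: HIT. Cache (old->new): [mango peach rat ram]
  17. access ram: HIT. Cache (old->new): [mango peach rat ram]
  18. access rat: HIT. Cache (old->new): [mango peach rat ram]
  19. access rat: HIT. Cache (old->new): [mango peach rat ram]
  20. access rat: HIT. Cache (old->new): [mango peach rat ram]
  21. access peach: HIT. Cache (old->new): [mango peach rat ram]
  22. access peach: HIT. Cache (old->new): [mango peach rat ram]
  23. access yak: MISS, evict mango. Cache (old->new): [peach rat ram yak]
  24. access rat: HIT. Cache (old->new): [peach rat ram yak]
  25. access yak: HIT. Cache (old->new): [peach rat ram yak]
Total: 20 hits, 5 misses, 1 evictions

Hit rate = 20/25 = 4/5

Answer: 4/5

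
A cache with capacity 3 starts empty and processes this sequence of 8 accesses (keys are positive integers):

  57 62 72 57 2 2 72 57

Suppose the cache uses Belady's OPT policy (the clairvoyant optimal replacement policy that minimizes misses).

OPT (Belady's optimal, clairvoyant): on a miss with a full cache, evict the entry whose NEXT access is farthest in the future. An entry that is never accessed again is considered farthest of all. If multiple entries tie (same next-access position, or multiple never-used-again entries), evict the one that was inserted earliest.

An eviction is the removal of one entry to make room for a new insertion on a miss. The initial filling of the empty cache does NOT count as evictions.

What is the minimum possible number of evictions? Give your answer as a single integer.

OPT (Belady) simulation (capacity=3):
  1. access 57: MISS. Cache: [57]
  2. access 62: MISS. Cache: [57 62]
  3. access 72: MISS. Cache: [57 62 72]
  4. access 57: HIT. Next use of 57: step 8. Cache: [57 62 72]
  5. access 2: MISS, evict 62 (next use: never). Cache: [57 72 2]
  6. access 2: HIT. Next use of 2: never. Cache: [57 72 2]
  7. access 72: HIT. Next use of 72: never. Cache: [57 72 2]
  8. access 57: HIT. Next use of 57: never. Cache: [57 72 2]
Total: 4 hits, 4 misses, 1 evictions

Answer: 1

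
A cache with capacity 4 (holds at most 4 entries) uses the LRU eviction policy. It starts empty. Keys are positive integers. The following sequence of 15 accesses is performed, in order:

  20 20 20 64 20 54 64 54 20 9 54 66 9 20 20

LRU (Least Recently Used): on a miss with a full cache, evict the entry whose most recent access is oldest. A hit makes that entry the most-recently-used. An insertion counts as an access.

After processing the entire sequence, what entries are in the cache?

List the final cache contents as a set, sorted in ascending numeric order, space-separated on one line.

LRU simulation (capacity=4):
  1. access 20: MISS. Cache (LRU->MRU): [20]
  2. access 20: HIT. Cache (LRU->MRU): [20]
  3. access 20: HIT. Cache (LRU->MRU): [20]
  4. access 64: MISS. Cache (LRU->MRU): [20 64]
  5. access 20: HIT. Cache (LRU->MRU): [64 20]
  6. access 54: MISS. Cache (LRU->MRU): [64 20 54]
  7. access 64: HIT. Cache (LRU->MRU): [20 54 64]
  8. access 54: HIT. Cache (LRU->MRU): [20 64 54]
  9. access 20: HIT. Cache (LRU->MRU): [64 54 20]
  10. access 9: MISS. Cache (LRU->MRU): [64 54 20 9]
  11. access 54: HIT. Cache (LRU->MRU): [64 20 9 54]
  12. access 66: MISS, evict 64. Cache (LRU->MRU): [20 9 54 66]
  13. access 9: HIT. Cache (LRU->MRU): [20 54 66 9]
  14. access 20: HIT. Cache (LRU->MRU): [54 66 9 20]
  15. access 20: HIT. Cache (LRU->MRU): [54 66 9 20]
Total: 10 hits, 5 misses, 1 evictions

Answer: 9 20 54 66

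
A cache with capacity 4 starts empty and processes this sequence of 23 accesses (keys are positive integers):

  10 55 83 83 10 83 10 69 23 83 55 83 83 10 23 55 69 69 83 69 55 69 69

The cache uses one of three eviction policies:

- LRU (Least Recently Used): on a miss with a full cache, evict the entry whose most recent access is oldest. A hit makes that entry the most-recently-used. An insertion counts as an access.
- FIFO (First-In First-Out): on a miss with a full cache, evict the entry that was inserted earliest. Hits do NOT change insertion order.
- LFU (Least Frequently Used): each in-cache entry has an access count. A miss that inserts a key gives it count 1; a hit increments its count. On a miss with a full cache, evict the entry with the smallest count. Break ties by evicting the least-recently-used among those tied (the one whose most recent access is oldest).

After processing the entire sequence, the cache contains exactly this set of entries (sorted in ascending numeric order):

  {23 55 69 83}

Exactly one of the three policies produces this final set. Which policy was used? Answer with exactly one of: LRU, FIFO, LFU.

Answer: LRU

Derivation:
Simulating under each policy and comparing final sets:
  LRU: final set = {23 55 69 83} -> MATCHES target
  FIFO: final set = {10 55 69 83} -> differs
  LFU: final set = {10 55 69 83} -> differs
Only LRU produces the target set.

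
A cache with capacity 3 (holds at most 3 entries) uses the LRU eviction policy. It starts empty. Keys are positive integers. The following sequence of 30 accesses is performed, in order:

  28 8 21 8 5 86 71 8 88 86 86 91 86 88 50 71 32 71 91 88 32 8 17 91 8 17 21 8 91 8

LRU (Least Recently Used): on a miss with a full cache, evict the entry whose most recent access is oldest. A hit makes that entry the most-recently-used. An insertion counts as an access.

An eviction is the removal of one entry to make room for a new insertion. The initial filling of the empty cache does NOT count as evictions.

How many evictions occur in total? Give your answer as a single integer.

Answer: 18

Derivation:
LRU simulation (capacity=3):
  1. access 28: MISS. Cache (LRU->MRU): [28]
  2. access 8: MISS. Cache (LRU->MRU): [28 8]
  3. access 21: MISS. Cache (LRU->MRU): [28 8 21]
  4. access 8: HIT. Cache (LRU->MRU): [28 21 8]
  5. access 5: MISS, evict 28. Cache (LRU->MRU): [21 8 5]
  6. access 86: MISS, evict 21. Cache (LRU->MRU): [8 5 86]
  7. access 71: MISS, evict 8. Cache (LRU->MRU): [5 86 71]
  8. access 8: MISS, evict 5. Cache (LRU->MRU): [86 71 8]
  9. access 88: MISS, evict 86. Cache (LRU->MRU): [71 8 88]
  10. access 86: MISS, evict 71. Cache (LRU->MRU): [8 88 86]
  11. access 86: HIT. Cache (LRU->MRU): [8 88 86]
  12. access 91: MISS, evict 8. Cache (LRU->MRU): [88 86 91]
  13. access 86: HIT. Cache (LRU->MRU): [88 91 86]
  14. access 88: HIT. Cache (LRU->MRU): [91 86 88]
  15. access 50: MISS, evict 91. Cache (LRU->MRU): [86 88 50]
  16. access 71: MISS, evict 86. Cache (LRU->MRU): [88 50 71]
  17. access 32: MISS, evict 88. Cache (LRU->MRU): [50 71 32]
  18. access 71: HIT. Cache (LRU->MRU): [50 32 71]
  19. access 91: MISS, evict 50. Cache (LRU->MRU): [32 71 91]
  20. access 88: MISS, evict 32. Cache (LRU->MRU): [71 91 88]
  21. access 32: MISS, evict 71. Cache (LRU->MRU): [91 88 32]
  22. access 8: MISS, evict 91. Cache (LRU->MRU): [88 32 8]
  23. access 17: MISS, evict 88. Cache (LRU->MRU): [32 8 17]
  24. access 91: MISS, evict 32. Cache (LRU->MRU): [8 17 91]
  25. access 8: HIT. Cache (LRU->MRU): [17 91 8]
  26. access 17: HIT. Cache (LRU->MRU): [91 8 17]
  27. access 21: MISS, evict 91. Cache (LRU->MRU): [8 17 21]
  28. access 8: HIT. Cache (LRU->MRU): [17 21 8]
  29. access 91: MISS, evict 17. Cache (LRU->MRU): [21 8 91]
  30. access 8: HIT. Cache (LRU->MRU): [21 91 8]
Total: 9 hits, 21 misses, 18 evictions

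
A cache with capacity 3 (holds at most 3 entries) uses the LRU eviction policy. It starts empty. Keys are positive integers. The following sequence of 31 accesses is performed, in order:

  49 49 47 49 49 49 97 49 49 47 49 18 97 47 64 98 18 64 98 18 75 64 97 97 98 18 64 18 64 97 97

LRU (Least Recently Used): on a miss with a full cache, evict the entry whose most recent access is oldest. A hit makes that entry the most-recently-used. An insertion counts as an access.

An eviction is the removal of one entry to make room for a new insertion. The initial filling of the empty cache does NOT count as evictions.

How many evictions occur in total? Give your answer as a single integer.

LRU simulation (capacity=3):
  1. access 49: MISS. Cache (LRU->MRU): [49]
  2. access 49: HIT. Cache (LRU->MRU): [49]
  3. access 47: MISS. Cache (LRU->MRU): [49 47]
  4. access 49: HIT. Cache (LRU->MRU): [47 49]
  5. access 49: HIT. Cache (LRU->MRU): [47 49]
  6. access 49: HIT. Cache (LRU->MRU): [47 49]
  7. access 97: MISS. Cache (LRU->MRU): [47 49 97]
  8. access 49: HIT. Cache (LRU->MRU): [47 97 49]
  9. access 49: HIT. Cache (LRU->MRU): [47 97 49]
  10. access 47: HIT. Cache (LRU->MRU): [97 49 47]
  11. access 49: HIT. Cache (LRU->MRU): [97 47 49]
  12. access 18: MISS, evict 97. Cache (LRU->MRU): [47 49 18]
  13. access 97: MISS, evict 47. Cache (LRU->MRU): [49 18 97]
  14. access 47: MISS, evict 49. Cache (LRU->MRU): [18 97 47]
  15. access 64: MISS, evict 18. Cache (LRU->MRU): [97 47 64]
  16. access 98: MISS, evict 97. Cache (LRU->MRU): [47 64 98]
  17. access 18: MISS, evict 47. Cache (LRU->MRU): [64 98 18]
  18. access 64: HIT. Cache (LRU->MRU): [98 18 64]
  19. access 98: HIT. Cache (LRU->MRU): [18 64 98]
  20. access 18: HIT. Cache (LRU->MRU): [64 98 18]
  21. access 75: MISS, evict 64. Cache (LRU->MRU): [98 18 75]
  22. access 64: MISS, evict 98. Cache (LRU->MRU): [18 75 64]
  23. access 97: MISS, evict 18. Cache (LRU->MRU): [75 64 97]
  24. access 97: HIT. Cache (LRU->MRU): [75 64 97]
  25. access 98: MISS, evict 75. Cache (LRU->MRU): [64 97 98]
  26. access 18: MISS, evict 64. Cache (LRU->MRU): [97 98 18]
  27. access 64: MISS, evict 97. Cache (LRU->MRU): [98 18 64]
  28. access 18: HIT. Cache (LRU->MRU): [98 64 18]
  29. access 64: HIT. Cache (LRU->MRU): [98 18 64]
  30. access 97: MISS, evict 98. Cache (LRU->MRU): [18 64 97]
  31. access 97: HIT. Cache (LRU->MRU): [18 64 97]
Total: 15 hits, 16 misses, 13 evictions

Answer: 13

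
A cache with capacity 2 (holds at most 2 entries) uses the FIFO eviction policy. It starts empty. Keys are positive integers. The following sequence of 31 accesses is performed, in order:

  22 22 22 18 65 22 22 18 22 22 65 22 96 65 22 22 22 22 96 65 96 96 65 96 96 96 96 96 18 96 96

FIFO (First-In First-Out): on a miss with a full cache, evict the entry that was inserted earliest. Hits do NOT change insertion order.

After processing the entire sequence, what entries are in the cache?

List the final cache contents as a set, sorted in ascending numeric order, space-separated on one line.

Answer: 18 96

Derivation:
FIFO simulation (capacity=2):
  1. access 22: MISS. Cache (old->new): [22]
  2. access 22: HIT. Cache (old->new): [22]
  3. access 22: HIT. Cache (old->new): [22]
  4. access 18: MISS. Cache (old->new): [22 18]
  5. access 65: MISS, evict 22. Cache (old->new): [18 65]
  6. access 22: MISS, evict 18. Cache (old->new): [65 22]
  7. access 22: HIT. Cache (old->new): [65 22]
  8. access 18: MISS, evict 65. Cache (old->new): [22 18]
  9. access 22: HIT. Cache (old->new): [22 18]
  10. access 22: HIT. Cache (old->new): [22 18]
  11. access 65: MISS, evict 22. Cache (old->new): [18 65]
  12. access 22: MISS, evict 18. Cache (old->new): [65 22]
  13. access 96: MISS, evict 65. Cache (old->new): [22 96]
  14. access 65: MISS, evict 22. Cache (old->new): [96 65]
  15. access 22: MISS, evict 96. Cache (old->new): [65 22]
  16. access 22: HIT. Cache (old->new): [65 22]
  17. access 22: HIT. Cache (old->new): [65 22]
  18. access 22: HIT. Cache (old->new): [65 22]
  19. access 96: MISS, evict 65. Cache (old->new): [22 96]
  20. access 65: MISS, evict 22. Cache (old->new): [96 65]
  21. access 96: HIT. Cache (old->new): [96 65]
  22. access 96: HIT. Cache (old->new): [96 65]
  23. access 65: HIT. Cache (old->new): [96 65]
  24. access 96: HIT. Cache (old->new): [96 65]
  25. access 96: HIT. Cache (old->new): [96 65]
  26. access 96: HIT. Cache (old->new): [96 65]
  27. access 96: HIT. Cache (old->new): [96 65]
  28. access 96: HIT. Cache (old->new): [96 65]
  29. access 18: MISS, evict 96. Cache (old->new): [65 18]
  30. access 96: MISS, evict 65. Cache (old->new): [18 96]
  31. access 96: HIT. Cache (old->new): [18 96]
Total: 17 hits, 14 misses, 12 evictions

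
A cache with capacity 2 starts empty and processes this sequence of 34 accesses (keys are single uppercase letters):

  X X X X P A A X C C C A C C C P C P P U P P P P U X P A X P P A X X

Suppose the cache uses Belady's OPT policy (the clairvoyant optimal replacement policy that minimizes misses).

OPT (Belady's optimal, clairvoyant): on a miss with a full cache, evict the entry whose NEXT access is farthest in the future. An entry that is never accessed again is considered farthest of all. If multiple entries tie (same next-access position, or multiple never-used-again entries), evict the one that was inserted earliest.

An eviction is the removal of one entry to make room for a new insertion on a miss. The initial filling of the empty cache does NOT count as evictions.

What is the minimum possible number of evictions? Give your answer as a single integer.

OPT (Belady) simulation (capacity=2):
  1. access X: MISS. Cache: [X]
  2. access X: HIT. Next use of X: step 3. Cache: [X]
  3. access X: HIT. Next use of X: step 4. Cache: [X]
  4. access X: HIT. Next use of X: step 8. Cache: [X]
  5. access P: MISS. Cache: [X P]
  6. access A: MISS, evict P (next use: step 16). Cache: [X A]
  7. access A: HIT. Next use of A: step 12. Cache: [X A]
  8. access X: HIT. Next use of X: step 26. Cache: [X A]
  9. access C: MISS, evict X (next use: step 26). Cache: [A C]
  10. access C: HIT. Next use of C: step 11. Cache: [A C]
  11. access C: HIT. Next use of C: step 13. Cache: [A C]
  12. access A: HIT. Next use of A: step 28. Cache: [A C]
  13. access C: HIT. Next use of C: step 14. Cache: [A C]
  14. access C: HIT. Next use of C: step 15. Cache: [A C]
  15. access C: HIT. Next use of C: step 17. Cache: [A C]
  16. access P: MISS, evict A (next use: step 28). Cache: [C P]
  17. access C: HIT. Next use of C: never. Cache: [C P]
  18. access P: HIT. Next use of P: step 19. Cache: [C P]
  19. access P: HIT. Next use of P: step 21. Cache: [C P]
  20. access U: MISS, evict C (next use: never). Cache: [P U]
  21. access P: HIT. Next use of P: step 22. Cache: [P U]
  22. access P: HIT. Next use of P: step 23. Cache: [P U]
  23. access P: HIT. Next use of P: step 24. Cache: [P U]
  24. access P: HIT. Next use of P: step 27. Cache: [P U]
  25. access U: HIT. Next use of U: never. Cache: [P U]
  26. access X: MISS, evict U (next use: never). Cache: [P X]
  27. access P: HIT. Next use of P: step 30. Cache: [P X]
  28. access A: MISS, evict P (next use: step 30). Cache: [X A]
  29. access X: HIT. Next use of X: step 33. Cache: [X A]
  30. access P: MISS, evict X (next use: step 33). Cache: [A P]
  31. access P: HIT. Next use of P: never. Cache: [A P]
  32. access A: HIT. Next use of A: never. Cache: [A P]
  33. access X: MISS, evict A (next use: never). Cache: [P X]
  34. access X: HIT. Next use of X: never. Cache: [P X]
Total: 24 hits, 10 misses, 8 evictions

Answer: 8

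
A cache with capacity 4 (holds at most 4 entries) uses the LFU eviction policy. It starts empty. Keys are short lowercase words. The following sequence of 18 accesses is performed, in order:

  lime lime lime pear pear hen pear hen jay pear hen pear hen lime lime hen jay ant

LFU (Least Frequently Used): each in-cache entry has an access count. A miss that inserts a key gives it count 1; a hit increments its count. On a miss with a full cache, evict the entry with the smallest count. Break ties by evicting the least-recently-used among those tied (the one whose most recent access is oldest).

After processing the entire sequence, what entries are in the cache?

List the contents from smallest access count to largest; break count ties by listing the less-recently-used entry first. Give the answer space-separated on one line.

LFU simulation (capacity=4):
  1. access lime: MISS. Cache: [lime(c=1)]
  2. access lime: HIT, count now 2. Cache: [lime(c=2)]
  3. access lime: HIT, count now 3. Cache: [lime(c=3)]
  4. access pear: MISS. Cache: [pear(c=1) lime(c=3)]
  5. access pear: HIT, count now 2. Cache: [pear(c=2) lime(c=3)]
  6. access hen: MISS. Cache: [hen(c=1) pear(c=2) lime(c=3)]
  7. access pear: HIT, count now 3. Cache: [hen(c=1) lime(c=3) pear(c=3)]
  8. access hen: HIT, count now 2. Cache: [hen(c=2) lime(c=3) pear(c=3)]
  9. access jay: MISS. Cache: [jay(c=1) hen(c=2) lime(c=3) pear(c=3)]
  10. access pear: HIT, count now 4. Cache: [jay(c=1) hen(c=2) lime(c=3) pear(c=4)]
  11. access hen: HIT, count now 3. Cache: [jay(c=1) lime(c=3) hen(c=3) pear(c=4)]
  12. access pear: HIT, count now 5. Cache: [jay(c=1) lime(c=3) hen(c=3) pear(c=5)]
  13. access hen: HIT, count now 4. Cache: [jay(c=1) lime(c=3) hen(c=4) pear(c=5)]
  14. access lime: HIT, count now 4. Cache: [jay(c=1) hen(c=4) lime(c=4) pear(c=5)]
  15. access lime: HIT, count now 5. Cache: [jay(c=1) hen(c=4) pear(c=5) lime(c=5)]
  16. access hen: HIT, count now 5. Cache: [jay(c=1) pear(c=5) lime(c=5) hen(c=5)]
  17. access jay: HIT, count now 2. Cache: [jay(c=2) pear(c=5) lime(c=5) hen(c=5)]
  18. access ant: MISS, evict jay(c=2). Cache: [ant(c=1) pear(c=5) lime(c=5) hen(c=5)]
Total: 13 hits, 5 misses, 1 evictions

Answer: ant pear lime hen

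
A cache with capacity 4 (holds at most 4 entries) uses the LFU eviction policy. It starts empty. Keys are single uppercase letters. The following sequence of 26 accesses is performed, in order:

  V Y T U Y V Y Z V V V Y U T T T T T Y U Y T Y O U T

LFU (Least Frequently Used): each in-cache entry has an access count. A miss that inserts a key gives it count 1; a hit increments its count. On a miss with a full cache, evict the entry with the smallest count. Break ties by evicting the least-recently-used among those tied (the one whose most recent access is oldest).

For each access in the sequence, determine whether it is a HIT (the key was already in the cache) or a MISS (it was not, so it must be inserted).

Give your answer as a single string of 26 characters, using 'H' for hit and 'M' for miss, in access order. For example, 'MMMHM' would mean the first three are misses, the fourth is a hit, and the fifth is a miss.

LFU simulation (capacity=4):
  1. access V: MISS. Cache: [V(c=1)]
  2. access Y: MISS. Cache: [V(c=1) Y(c=1)]
  3. access T: MISS. Cache: [V(c=1) Y(c=1) T(c=1)]
  4. access U: MISS. Cache: [V(c=1) Y(c=1) T(c=1) U(c=1)]
  5. access Y: HIT, count now 2. Cache: [V(c=1) T(c=1) U(c=1) Y(c=2)]
  6. access V: HIT, count now 2. Cache: [T(c=1) U(c=1) Y(c=2) V(c=2)]
  7. access Y: HIT, count now 3. Cache: [T(c=1) U(c=1) V(c=2) Y(c=3)]
  8. access Z: MISS, evict T(c=1). Cache: [U(c=1) Z(c=1) V(c=2) Y(c=3)]
  9. access V: HIT, count now 3. Cache: [U(c=1) Z(c=1) Y(c=3) V(c=3)]
  10. access V: HIT, count now 4. Cache: [U(c=1) Z(c=1) Y(c=3) V(c=4)]
  11. access V: HIT, count now 5. Cache: [U(c=1) Z(c=1) Y(c=3) V(c=5)]
  12. access Y: HIT, count now 4. Cache: [U(c=1) Z(c=1) Y(c=4) V(c=5)]
  13. access U: HIT, count now 2. Cache: [Z(c=1) U(c=2) Y(c=4) V(c=5)]
  14. access T: MISS, evict Z(c=1). Cache: [T(c=1) U(c=2) Y(c=4) V(c=5)]
  15. access T: HIT, count now 2. Cache: [U(c=2) T(c=2) Y(c=4) V(c=5)]
  16. access T: HIT, count now 3. Cache: [U(c=2) T(c=3) Y(c=4) V(c=5)]
  17. access T: HIT, count now 4. Cache: [U(c=2) Y(c=4) T(c=4) V(c=5)]
  18. access T: HIT, count now 5. Cache: [U(c=2) Y(c=4) V(c=5) T(c=5)]
  19. access Y: HIT, count now 5. Cache: [U(c=2) V(c=5) T(c=5) Y(c=5)]
  20. access U: HIT, count now 3. Cache: [U(c=3) V(c=5) T(c=5) Y(c=5)]
  21. access Y: HIT, count now 6. Cache: [U(c=3) V(c=5) T(c=5) Y(c=6)]
  22. access T: HIT, count now 6. Cache: [U(c=3) V(c=5) Y(c=6) T(c=6)]
  23. access Y: HIT, count now 7. Cache: [U(c=3) V(c=5) T(c=6) Y(c=7)]
  24. access O: MISS, evict U(c=3). Cache: [O(c=1) V(c=5) T(c=6) Y(c=7)]
  25. access U: MISS, evict O(c=1). Cache: [U(c=1) V(c=5) T(c=6) Y(c=7)]
  26. access T: HIT, count now 7. Cache: [U(c=1) V(c=5) Y(c=7) T(c=7)]
Total: 18 hits, 8 misses, 4 evictions

Answer: MMMMHHHMHHHHHMHHHHHHHHHMMH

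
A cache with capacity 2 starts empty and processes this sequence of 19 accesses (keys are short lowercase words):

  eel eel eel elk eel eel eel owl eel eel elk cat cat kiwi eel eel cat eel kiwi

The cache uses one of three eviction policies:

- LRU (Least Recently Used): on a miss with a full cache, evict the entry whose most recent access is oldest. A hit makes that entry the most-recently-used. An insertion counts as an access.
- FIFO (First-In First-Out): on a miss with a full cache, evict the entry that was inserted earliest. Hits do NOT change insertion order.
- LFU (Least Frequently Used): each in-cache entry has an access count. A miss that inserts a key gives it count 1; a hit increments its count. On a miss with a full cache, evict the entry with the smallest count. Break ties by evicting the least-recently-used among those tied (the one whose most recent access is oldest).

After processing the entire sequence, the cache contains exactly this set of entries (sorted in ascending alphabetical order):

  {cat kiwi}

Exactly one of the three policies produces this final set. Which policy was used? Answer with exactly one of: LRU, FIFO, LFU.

Simulating under each policy and comparing final sets:
  LRU: final set = {eel kiwi} -> differs
  FIFO: final set = {cat kiwi} -> MATCHES target
  LFU: final set = {eel kiwi} -> differs
Only FIFO produces the target set.

Answer: FIFO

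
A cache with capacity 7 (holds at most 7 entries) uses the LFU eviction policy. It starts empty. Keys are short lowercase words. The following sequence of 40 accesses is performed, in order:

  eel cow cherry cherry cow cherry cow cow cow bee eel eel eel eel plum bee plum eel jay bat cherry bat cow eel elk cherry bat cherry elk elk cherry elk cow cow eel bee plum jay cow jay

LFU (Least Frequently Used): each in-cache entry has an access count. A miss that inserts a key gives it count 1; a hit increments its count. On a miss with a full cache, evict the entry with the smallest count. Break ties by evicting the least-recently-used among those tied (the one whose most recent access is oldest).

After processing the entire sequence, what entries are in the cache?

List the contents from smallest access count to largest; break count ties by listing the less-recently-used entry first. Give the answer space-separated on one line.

Answer: jay bee plum elk cherry eel cow

Derivation:
LFU simulation (capacity=7):
  1. access eel: MISS. Cache: [eel(c=1)]
  2. access cow: MISS. Cache: [eel(c=1) cow(c=1)]
  3. access cherry: MISS. Cache: [eel(c=1) cow(c=1) cherry(c=1)]
  4. access cherry: HIT, count now 2. Cache: [eel(c=1) cow(c=1) cherry(c=2)]
  5. access cow: HIT, count now 2. Cache: [eel(c=1) cherry(c=2) cow(c=2)]
  6. access cherry: HIT, count now 3. Cache: [eel(c=1) cow(c=2) cherry(c=3)]
  7. access cow: HIT, count now 3. Cache: [eel(c=1) cherry(c=3) cow(c=3)]
  8. access cow: HIT, count now 4. Cache: [eel(c=1) cherry(c=3) cow(c=4)]
  9. access cow: HIT, count now 5. Cache: [eel(c=1) cherry(c=3) cow(c=5)]
  10. access bee: MISS. Cache: [eel(c=1) bee(c=1) cherry(c=3) cow(c=5)]
  11. access eel: HIT, count now 2. Cache: [bee(c=1) eel(c=2) cherry(c=3) cow(c=5)]
  12. access eel: HIT, count now 3. Cache: [bee(c=1) cherry(c=3) eel(c=3) cow(c=5)]
  13. access eel: HIT, count now 4. Cache: [bee(c=1) cherry(c=3) eel(c=4) cow(c=5)]
  14. access eel: HIT, count now 5. Cache: [bee(c=1) cherry(c=3) cow(c=5) eel(c=5)]
  15. access plum: MISS. Cache: [bee(c=1) plum(c=1) cherry(c=3) cow(c=5) eel(c=5)]
  16. access bee: HIT, count now 2. Cache: [plum(c=1) bee(c=2) cherry(c=3) cow(c=5) eel(c=5)]
  17. access plum: HIT, count now 2. Cache: [bee(c=2) plum(c=2) cherry(c=3) cow(c=5) eel(c=5)]
  18. access eel: HIT, count now 6. Cache: [bee(c=2) plum(c=2) cherry(c=3) cow(c=5) eel(c=6)]
  19. access jay: MISS. Cache: [jay(c=1) bee(c=2) plum(c=2) cherry(c=3) cow(c=5) eel(c=6)]
  20. access bat: MISS. Cache: [jay(c=1) bat(c=1) bee(c=2) plum(c=2) cherry(c=3) cow(c=5) eel(c=6)]
  21. access cherry: HIT, count now 4. Cache: [jay(c=1) bat(c=1) bee(c=2) plum(c=2) cherry(c=4) cow(c=5) eel(c=6)]
  22. access bat: HIT, count now 2. Cache: [jay(c=1) bee(c=2) plum(c=2) bat(c=2) cherry(c=4) cow(c=5) eel(c=6)]
  23. access cow: HIT, count now 6. Cache: [jay(c=1) bee(c=2) plum(c=2) bat(c=2) cherry(c=4) eel(c=6) cow(c=6)]
  24. access eel: HIT, count now 7. Cache: [jay(c=1) bee(c=2) plum(c=2) bat(c=2) cherry(c=4) cow(c=6) eel(c=7)]
  25. access elk: MISS, evict jay(c=1). Cache: [elk(c=1) bee(c=2) plum(c=2) bat(c=2) cherry(c=4) cow(c=6) eel(c=7)]
  26. access cherry: HIT, count now 5. Cache: [elk(c=1) bee(c=2) plum(c=2) bat(c=2) cherry(c=5) cow(c=6) eel(c=7)]
  27. access bat: HIT, count now 3. Cache: [elk(c=1) bee(c=2) plum(c=2) bat(c=3) cherry(c=5) cow(c=6) eel(c=7)]
  28. access cherry: HIT, count now 6. Cache: [elk(c=1) bee(c=2) plum(c=2) bat(c=3) cow(c=6) cherry(c=6) eel(c=7)]
  29. access elk: HIT, count now 2. Cache: [bee(c=2) plum(c=2) elk(c=2) bat(c=3) cow(c=6) cherry(c=6) eel(c=7)]
  30. access elk: HIT, count now 3. Cache: [bee(c=2) plum(c=2) bat(c=3) elk(c=3) cow(c=6) cherry(c=6) eel(c=7)]
  31. access cherry: HIT, count now 7. Cache: [bee(c=2) plum(c=2) bat(c=3) elk(c=3) cow(c=6) eel(c=7) cherry(c=7)]
  32. access elk: HIT, count now 4. Cache: [bee(c=2) plum(c=2) bat(c=3) elk(c=4) cow(c=6) eel(c=7) cherry(c=7)]
  33. access cow: HIT, count now 7. Cache: [bee(c=2) plum(c=2) bat(c=3) elk(c=4) eel(c=7) cherry(c=7) cow(c=7)]
  34. access cow: HIT, count now 8. Cache: [bee(c=2) plum(c=2) bat(c=3) elk(c=4) eel(c=7) cherry(c=7) cow(c=8)]
  35. access eel: HIT, count now 8. Cache: [bee(c=2) plum(c=2) bat(c=3) elk(c=4) cherry(c=7) cow(c=8) eel(c=8)]
  36. access bee: HIT, count now 3. Cache: [plum(c=2) bat(c=3) bee(c=3) elk(c=4) cherry(c=7) cow(c=8) eel(c=8)]
  37. access plum: HIT, count now 3. Cache: [bat(c=3) bee(c=3) plum(c=3) elk(c=4) cherry(c=7) cow(c=8) eel(c=8)]
  38. access jay: MISS, evict bat(c=3). Cache: [jay(c=1) bee(c=3) plum(c=3) elk(c=4) cherry(c=7) cow(c=8) eel(c=8)]
  39. access cow: HIT, count now 9. Cache: [jay(c=1) bee(c=3) plum(c=3) elk(c=4) cherry(c=7) eel(c=8) cow(c=9)]
  40. access jay: HIT, count now 2. Cache: [jay(c=2) bee(c=3) plum(c=3) elk(c=4) cherry(c=7) eel(c=8) cow(c=9)]
Total: 31 hits, 9 misses, 2 evictions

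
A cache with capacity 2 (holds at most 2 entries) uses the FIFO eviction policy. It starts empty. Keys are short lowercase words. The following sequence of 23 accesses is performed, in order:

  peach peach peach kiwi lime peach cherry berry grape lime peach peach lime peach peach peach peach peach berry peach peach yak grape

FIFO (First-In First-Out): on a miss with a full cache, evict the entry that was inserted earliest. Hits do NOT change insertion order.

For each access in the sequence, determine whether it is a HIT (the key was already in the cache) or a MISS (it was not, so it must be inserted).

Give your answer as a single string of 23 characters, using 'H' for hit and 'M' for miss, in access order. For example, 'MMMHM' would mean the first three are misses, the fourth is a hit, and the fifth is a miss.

Answer: MHHMMMMMMMMHHHHHHHMHHMM

Derivation:
FIFO simulation (capacity=2):
  1. access peach: MISS. Cache (old->new): [peach]
  2. access peach: HIT. Cache (old->new): [peach]
  3. access peach: HIT. Cache (old->new): [peach]
  4. access kiwi: MISS. Cache (old->new): [peach kiwi]
  5. access lime: MISS, evict peach. Cache (old->new): [kiwi lime]
  6. access peach: MISS, evict kiwi. Cache (old->new): [lime peach]
  7. access cherry: MISS, evict lime. Cache (old->new): [peach cherry]
  8. access berry: MISS, evict peach. Cache (old->new): [cherry berry]
  9. access grape: MISS, evict cherry. Cache (old->new): [berry grape]
  10. access lime: MISS, evict berry. Cache (old->new): [grape lime]
  11. access peach: MISS, evict grape. Cache (old->new): [lime peach]
  12. access peach: HIT. Cache (old->new): [lime peach]
  13. access lime: HIT. Cache (old->new): [lime peach]
  14. access peach: HIT. Cache (old->new): [lime peach]
  15. access peach: HIT. Cache (old->new): [lime peach]
  16. access peach: HIT. Cache (old->new): [lime peach]
  17. access peach: HIT. Cache (old->new): [lime peach]
  18. access peach: HIT. Cache (old->new): [lime peach]
  19. access berry: MISS, evict lime. Cache (old->new): [peach berry]
  20. access peach: HIT. Cache (old->new): [peach berry]
  21. access peach: HIT. Cache (old->new): [peach berry]
  22. access yak: MISS, evict peach. Cache (old->new): [berry yak]
  23. access grape: MISS, evict berry. Cache (old->new): [yak grape]
Total: 11 hits, 12 misses, 10 evictions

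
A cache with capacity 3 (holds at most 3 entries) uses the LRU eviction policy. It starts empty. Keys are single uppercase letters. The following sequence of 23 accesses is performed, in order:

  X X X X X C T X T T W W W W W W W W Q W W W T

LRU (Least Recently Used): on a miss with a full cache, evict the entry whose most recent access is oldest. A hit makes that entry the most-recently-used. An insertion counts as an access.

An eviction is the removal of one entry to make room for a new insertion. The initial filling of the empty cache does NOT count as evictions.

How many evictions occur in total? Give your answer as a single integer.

LRU simulation (capacity=3):
  1. access X: MISS. Cache (LRU->MRU): [X]
  2. access X: HIT. Cache (LRU->MRU): [X]
  3. access X: HIT. Cache (LRU->MRU): [X]
  4. access X: HIT. Cache (LRU->MRU): [X]
  5. access X: HIT. Cache (LRU->MRU): [X]
  6. access C: MISS. Cache (LRU->MRU): [X C]
  7. access T: MISS. Cache (LRU->MRU): [X C T]
  8. access X: HIT. Cache (LRU->MRU): [C T X]
  9. access T: HIT. Cache (LRU->MRU): [C X T]
  10. access T: HIT. Cache (LRU->MRU): [C X T]
  11. access W: MISS, evict C. Cache (LRU->MRU): [X T W]
  12. access W: HIT. Cache (LRU->MRU): [X T W]
  13. access W: HIT. Cache (LRU->MRU): [X T W]
  14. access W: HIT. Cache (LRU->MRU): [X T W]
  15. access W: HIT. Cache (LRU->MRU): [X T W]
  16. access W: HIT. Cache (LRU->MRU): [X T W]
  17. access W: HIT. Cache (LRU->MRU): [X T W]
  18. access W: HIT. Cache (LRU->MRU): [X T W]
  19. access Q: MISS, evict X. Cache (LRU->MRU): [T W Q]
  20. access W: HIT. Cache (LRU->MRU): [T Q W]
  21. access W: HIT. Cache (LRU->MRU): [T Q W]
  22. access W: HIT. Cache (LRU->MRU): [T Q W]
  23. access T: HIT. Cache (LRU->MRU): [Q W T]
Total: 18 hits, 5 misses, 2 evictions

Answer: 2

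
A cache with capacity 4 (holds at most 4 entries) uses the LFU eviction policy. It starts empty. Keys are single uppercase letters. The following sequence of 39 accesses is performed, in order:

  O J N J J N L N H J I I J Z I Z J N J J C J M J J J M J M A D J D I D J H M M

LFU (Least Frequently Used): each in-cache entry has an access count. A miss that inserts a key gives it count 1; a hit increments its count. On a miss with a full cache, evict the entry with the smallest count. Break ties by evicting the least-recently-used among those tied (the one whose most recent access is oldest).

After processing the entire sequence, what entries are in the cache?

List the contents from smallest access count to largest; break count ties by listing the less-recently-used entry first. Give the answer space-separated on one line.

Answer: H N M J

Derivation:
LFU simulation (capacity=4):
  1. access O: MISS. Cache: [O(c=1)]
  2. access J: MISS. Cache: [O(c=1) J(c=1)]
  3. access N: MISS. Cache: [O(c=1) J(c=1) N(c=1)]
  4. access J: HIT, count now 2. Cache: [O(c=1) N(c=1) J(c=2)]
  5. access J: HIT, count now 3. Cache: [O(c=1) N(c=1) J(c=3)]
  6. access N: HIT, count now 2. Cache: [O(c=1) N(c=2) J(c=3)]
  7. access L: MISS. Cache: [O(c=1) L(c=1) N(c=2) J(c=3)]
  8. access N: HIT, count now 3. Cache: [O(c=1) L(c=1) J(c=3) N(c=3)]
  9. access H: MISS, evict O(c=1). Cache: [L(c=1) H(c=1) J(c=3) N(c=3)]
  10. access J: HIT, count now 4. Cache: [L(c=1) H(c=1) N(c=3) J(c=4)]
  11. access I: MISS, evict L(c=1). Cache: [H(c=1) I(c=1) N(c=3) J(c=4)]
  12. access I: HIT, count now 2. Cache: [H(c=1) I(c=2) N(c=3) J(c=4)]
  13. access J: HIT, count now 5. Cache: [H(c=1) I(c=2) N(c=3) J(c=5)]
  14. access Z: MISS, evict H(c=1). Cache: [Z(c=1) I(c=2) N(c=3) J(c=5)]
  15. access I: HIT, count now 3. Cache: [Z(c=1) N(c=3) I(c=3) J(c=5)]
  16. access Z: HIT, count now 2. Cache: [Z(c=2) N(c=3) I(c=3) J(c=5)]
  17. access J: HIT, count now 6. Cache: [Z(c=2) N(c=3) I(c=3) J(c=6)]
  18. access N: HIT, count now 4. Cache: [Z(c=2) I(c=3) N(c=4) J(c=6)]
  19. access J: HIT, count now 7. Cache: [Z(c=2) I(c=3) N(c=4) J(c=7)]
  20. access J: HIT, count now 8. Cache: [Z(c=2) I(c=3) N(c=4) J(c=8)]
  21. access C: MISS, evict Z(c=2). Cache: [C(c=1) I(c=3) N(c=4) J(c=8)]
  22. access J: HIT, count now 9. Cache: [C(c=1) I(c=3) N(c=4) J(c=9)]
  23. access M: MISS, evict C(c=1). Cache: [M(c=1) I(c=3) N(c=4) J(c=9)]
  24. access J: HIT, count now 10. Cache: [M(c=1) I(c=3) N(c=4) J(c=10)]
  25. access J: HIT, count now 11. Cache: [M(c=1) I(c=3) N(c=4) J(c=11)]
  26. access J: HIT, count now 12. Cache: [M(c=1) I(c=3) N(c=4) J(c=12)]
  27. access M: HIT, count now 2. Cache: [M(c=2) I(c=3) N(c=4) J(c=12)]
  28. access J: HIT, count now 13. Cache: [M(c=2) I(c=3) N(c=4) J(c=13)]
  29. access M: HIT, count now 3. Cache: [I(c=3) M(c=3) N(c=4) J(c=13)]
  30. access A: MISS, evict I(c=3). Cache: [A(c=1) M(c=3) N(c=4) J(c=13)]
  31. access D: MISS, evict A(c=1). Cache: [D(c=1) M(c=3) N(c=4) J(c=13)]
  32. access J: HIT, count now 14. Cache: [D(c=1) M(c=3) N(c=4) J(c=14)]
  33. access D: HIT, count now 2. Cache: [D(c=2) M(c=3) N(c=4) J(c=14)]
  34. access I: MISS, evict D(c=2). Cache: [I(c=1) M(c=3) N(c=4) J(c=14)]
  35. access D: MISS, evict I(c=1). Cache: [D(c=1) M(c=3) N(c=4) J(c=14)]
  36. access J: HIT, count now 15. Cache: [D(c=1) M(c=3) N(c=4) J(c=15)]
  37. access H: MISS, evict D(c=1). Cache: [H(c=1) M(c=3) N(c=4) J(c=15)]
  38. access M: HIT, count now 4. Cache: [H(c=1) N(c=4) M(c=4) J(c=15)]
  39. access M: HIT, count now 5. Cache: [H(c=1) N(c=4) M(c=5) J(c=15)]
Total: 25 hits, 14 misses, 10 evictions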